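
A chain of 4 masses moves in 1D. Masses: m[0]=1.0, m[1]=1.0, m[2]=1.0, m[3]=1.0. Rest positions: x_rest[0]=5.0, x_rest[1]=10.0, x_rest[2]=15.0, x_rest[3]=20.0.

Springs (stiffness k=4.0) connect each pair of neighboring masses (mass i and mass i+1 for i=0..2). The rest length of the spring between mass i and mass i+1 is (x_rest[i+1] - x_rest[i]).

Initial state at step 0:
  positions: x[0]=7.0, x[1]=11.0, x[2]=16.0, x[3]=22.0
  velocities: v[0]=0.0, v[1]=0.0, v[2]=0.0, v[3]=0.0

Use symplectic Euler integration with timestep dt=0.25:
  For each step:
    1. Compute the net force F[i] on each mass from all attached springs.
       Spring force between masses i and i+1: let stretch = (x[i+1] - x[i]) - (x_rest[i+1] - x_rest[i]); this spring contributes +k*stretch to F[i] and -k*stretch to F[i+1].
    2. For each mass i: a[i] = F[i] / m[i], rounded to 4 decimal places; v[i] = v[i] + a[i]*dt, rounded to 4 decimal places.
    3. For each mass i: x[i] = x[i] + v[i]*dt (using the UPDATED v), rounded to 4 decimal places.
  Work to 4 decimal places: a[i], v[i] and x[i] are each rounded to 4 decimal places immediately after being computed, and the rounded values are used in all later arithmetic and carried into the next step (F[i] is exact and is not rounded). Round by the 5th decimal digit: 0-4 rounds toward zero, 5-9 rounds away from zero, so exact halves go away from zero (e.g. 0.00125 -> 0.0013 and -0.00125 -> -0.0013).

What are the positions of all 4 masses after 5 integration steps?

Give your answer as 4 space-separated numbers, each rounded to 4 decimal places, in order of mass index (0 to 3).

Answer: 6.1407 11.8594 16.8594 21.1407

Derivation:
Step 0: x=[7.0000 11.0000 16.0000 22.0000] v=[0.0000 0.0000 0.0000 0.0000]
Step 1: x=[6.7500 11.2500 16.2500 21.7500] v=[-1.0000 1.0000 1.0000 -1.0000]
Step 2: x=[6.3750 11.6250 16.6250 21.3750] v=[-1.5000 1.5000 1.5000 -1.5000]
Step 3: x=[6.0625 11.9375 16.9375 21.0625] v=[-1.2500 1.2500 1.2500 -1.2500]
Step 4: x=[5.9688 12.0313 17.0313 20.9688] v=[-0.3750 0.3750 0.3750 -0.3750]
Step 5: x=[6.1407 11.8594 16.8594 21.1407] v=[0.6875 -0.6875 -0.6875 0.6875]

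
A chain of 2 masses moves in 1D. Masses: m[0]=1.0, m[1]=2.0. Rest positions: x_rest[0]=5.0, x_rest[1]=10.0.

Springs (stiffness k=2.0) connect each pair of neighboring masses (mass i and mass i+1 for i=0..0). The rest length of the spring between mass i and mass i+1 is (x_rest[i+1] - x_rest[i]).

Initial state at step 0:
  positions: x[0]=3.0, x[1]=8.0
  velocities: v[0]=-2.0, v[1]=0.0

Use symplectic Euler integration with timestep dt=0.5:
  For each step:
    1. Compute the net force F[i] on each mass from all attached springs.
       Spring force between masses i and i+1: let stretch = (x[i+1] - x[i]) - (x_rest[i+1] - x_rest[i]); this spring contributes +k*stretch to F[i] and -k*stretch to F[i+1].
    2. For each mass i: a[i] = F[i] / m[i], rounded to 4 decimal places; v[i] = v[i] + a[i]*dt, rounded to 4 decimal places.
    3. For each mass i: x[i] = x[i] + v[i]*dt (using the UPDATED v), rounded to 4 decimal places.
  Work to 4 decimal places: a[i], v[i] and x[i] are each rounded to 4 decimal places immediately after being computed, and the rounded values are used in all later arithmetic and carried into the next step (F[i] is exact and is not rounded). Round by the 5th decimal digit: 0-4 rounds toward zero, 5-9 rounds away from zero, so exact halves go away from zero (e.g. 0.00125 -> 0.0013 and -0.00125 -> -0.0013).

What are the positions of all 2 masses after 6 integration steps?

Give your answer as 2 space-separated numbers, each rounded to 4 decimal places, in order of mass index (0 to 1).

Answer: 1.6739 5.6631

Derivation:
Step 0: x=[3.0000 8.0000] v=[-2.0000 0.0000]
Step 1: x=[2.0000 8.0000] v=[-2.0000 0.0000]
Step 2: x=[1.5000 7.7500] v=[-1.0000 -0.5000]
Step 3: x=[1.6250 7.1875] v=[0.2500 -1.1250]
Step 4: x=[2.0313 6.4844] v=[0.8125 -1.4063]
Step 5: x=[2.1641 5.9180] v=[0.2656 -1.1329]
Step 6: x=[1.6739 5.6631] v=[-0.9805 -0.5099]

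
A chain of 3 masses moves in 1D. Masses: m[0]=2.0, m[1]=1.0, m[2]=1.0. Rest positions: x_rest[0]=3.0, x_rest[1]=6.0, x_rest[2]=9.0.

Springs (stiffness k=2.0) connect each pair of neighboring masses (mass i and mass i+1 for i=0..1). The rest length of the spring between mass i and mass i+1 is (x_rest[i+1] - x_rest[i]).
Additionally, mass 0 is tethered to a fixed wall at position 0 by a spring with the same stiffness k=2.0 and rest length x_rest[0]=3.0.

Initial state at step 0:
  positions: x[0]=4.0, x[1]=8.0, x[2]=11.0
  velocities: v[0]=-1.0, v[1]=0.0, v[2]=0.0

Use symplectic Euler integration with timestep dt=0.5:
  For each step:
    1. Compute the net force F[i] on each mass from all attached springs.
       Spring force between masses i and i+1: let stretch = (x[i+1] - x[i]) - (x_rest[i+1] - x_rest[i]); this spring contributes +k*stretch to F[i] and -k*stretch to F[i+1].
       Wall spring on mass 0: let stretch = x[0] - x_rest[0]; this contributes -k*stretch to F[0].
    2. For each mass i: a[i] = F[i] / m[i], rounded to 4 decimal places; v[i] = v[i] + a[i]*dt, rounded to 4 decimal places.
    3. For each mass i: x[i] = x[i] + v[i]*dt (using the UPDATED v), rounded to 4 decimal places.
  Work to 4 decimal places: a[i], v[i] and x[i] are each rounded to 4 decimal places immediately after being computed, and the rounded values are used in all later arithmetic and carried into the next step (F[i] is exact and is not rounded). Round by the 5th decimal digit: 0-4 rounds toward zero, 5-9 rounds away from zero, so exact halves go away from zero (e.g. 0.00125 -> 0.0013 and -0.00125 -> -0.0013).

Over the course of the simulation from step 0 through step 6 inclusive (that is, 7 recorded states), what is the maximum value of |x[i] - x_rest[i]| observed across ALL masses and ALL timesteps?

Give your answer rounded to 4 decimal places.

Answer: 2.0507

Derivation:
Step 0: x=[4.0000 8.0000 11.0000] v=[-1.0000 0.0000 0.0000]
Step 1: x=[3.5000 7.5000 11.0000] v=[-1.0000 -1.0000 0.0000]
Step 2: x=[3.1250 6.7500 10.7500] v=[-0.7500 -1.5000 -0.5000]
Step 3: x=[2.8750 6.1875 10.0000] v=[-0.5000 -1.1250 -1.5000]
Step 4: x=[2.7344 5.8750 8.8438] v=[-0.2813 -0.6250 -2.3125]
Step 5: x=[2.6953 5.4766 7.7032] v=[-0.0782 -0.7968 -2.2813]
Step 6: x=[2.6777 4.8009 6.9493] v=[-0.0352 -1.3515 -1.5079]
Max displacement = 2.0507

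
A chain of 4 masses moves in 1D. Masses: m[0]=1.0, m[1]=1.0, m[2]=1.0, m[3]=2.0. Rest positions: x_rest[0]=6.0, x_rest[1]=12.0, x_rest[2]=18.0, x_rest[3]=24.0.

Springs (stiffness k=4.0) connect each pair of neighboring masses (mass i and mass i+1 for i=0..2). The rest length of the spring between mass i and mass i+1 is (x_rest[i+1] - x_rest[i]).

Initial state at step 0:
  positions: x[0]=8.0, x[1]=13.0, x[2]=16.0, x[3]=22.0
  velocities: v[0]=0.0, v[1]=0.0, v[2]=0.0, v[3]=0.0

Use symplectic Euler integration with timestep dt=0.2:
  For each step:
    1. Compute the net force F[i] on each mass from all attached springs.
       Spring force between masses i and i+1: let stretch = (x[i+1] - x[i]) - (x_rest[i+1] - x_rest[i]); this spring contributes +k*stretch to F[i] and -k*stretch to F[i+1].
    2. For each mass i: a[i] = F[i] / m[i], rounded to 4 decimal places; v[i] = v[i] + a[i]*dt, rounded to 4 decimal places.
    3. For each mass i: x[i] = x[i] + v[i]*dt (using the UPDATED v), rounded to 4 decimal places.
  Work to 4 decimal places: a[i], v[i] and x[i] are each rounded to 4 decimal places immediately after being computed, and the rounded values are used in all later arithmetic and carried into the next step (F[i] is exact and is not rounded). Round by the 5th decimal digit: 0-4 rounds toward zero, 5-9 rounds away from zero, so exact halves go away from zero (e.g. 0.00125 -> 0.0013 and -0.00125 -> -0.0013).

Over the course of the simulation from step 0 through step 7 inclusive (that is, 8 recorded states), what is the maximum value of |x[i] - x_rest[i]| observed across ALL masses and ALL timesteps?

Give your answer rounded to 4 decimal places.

Answer: 2.0891

Derivation:
Step 0: x=[8.0000 13.0000 16.0000 22.0000] v=[0.0000 0.0000 0.0000 0.0000]
Step 1: x=[7.8400 12.6800 16.4800 22.0000] v=[-0.8000 -1.6000 2.4000 0.0000]
Step 2: x=[7.4944 12.1936 17.2352 22.0384] v=[-1.7280 -2.4320 3.7760 0.1920]
Step 3: x=[6.9407 11.7620 17.9523 22.1725] v=[-2.7686 -2.1581 3.5853 0.6707]
Step 4: x=[6.1984 11.5494 18.3541 22.4490] v=[-3.7116 -1.0629 2.0092 1.3826]
Step 5: x=[5.3522 11.5694 18.3224 22.8779] v=[-4.2308 0.1001 -0.1586 2.1446]
Step 6: x=[4.5408 11.6751 17.9391 23.4224] v=[-4.0570 0.5287 -1.9166 2.7224]
Step 7: x=[3.9109 11.6416 17.4309 24.0082] v=[-3.1496 -0.1675 -2.5412 2.9291]
Max displacement = 2.0891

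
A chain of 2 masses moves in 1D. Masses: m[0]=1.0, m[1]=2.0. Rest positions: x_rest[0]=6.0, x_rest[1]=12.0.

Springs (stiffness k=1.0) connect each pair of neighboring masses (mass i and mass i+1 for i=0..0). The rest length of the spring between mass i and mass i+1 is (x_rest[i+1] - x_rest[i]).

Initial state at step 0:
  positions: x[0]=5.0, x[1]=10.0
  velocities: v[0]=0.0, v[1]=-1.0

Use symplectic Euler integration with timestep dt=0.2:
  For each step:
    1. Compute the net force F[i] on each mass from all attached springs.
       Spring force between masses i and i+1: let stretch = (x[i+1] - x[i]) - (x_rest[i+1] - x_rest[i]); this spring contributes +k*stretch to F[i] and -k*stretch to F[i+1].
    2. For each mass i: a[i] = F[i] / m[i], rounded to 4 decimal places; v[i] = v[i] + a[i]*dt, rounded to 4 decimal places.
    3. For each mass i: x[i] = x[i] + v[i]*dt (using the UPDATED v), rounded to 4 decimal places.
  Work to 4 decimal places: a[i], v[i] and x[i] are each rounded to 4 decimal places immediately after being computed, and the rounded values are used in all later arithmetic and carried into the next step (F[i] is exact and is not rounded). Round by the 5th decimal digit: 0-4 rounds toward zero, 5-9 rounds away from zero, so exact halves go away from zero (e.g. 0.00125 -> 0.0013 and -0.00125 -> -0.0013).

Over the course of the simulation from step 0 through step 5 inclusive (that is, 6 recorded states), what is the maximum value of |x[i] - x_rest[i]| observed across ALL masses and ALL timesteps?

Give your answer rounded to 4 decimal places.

Answer: 2.6649

Derivation:
Step 0: x=[5.0000 10.0000] v=[0.0000 -1.0000]
Step 1: x=[4.9600 9.8200] v=[-0.2000 -0.9000]
Step 2: x=[4.8744 9.6628] v=[-0.4280 -0.7860]
Step 3: x=[4.7403 9.5298] v=[-0.6703 -0.6648]
Step 4: x=[4.5578 9.4211] v=[-0.9124 -0.5437]
Step 5: x=[4.3299 9.3351] v=[-1.1397 -0.4300]
Max displacement = 2.6649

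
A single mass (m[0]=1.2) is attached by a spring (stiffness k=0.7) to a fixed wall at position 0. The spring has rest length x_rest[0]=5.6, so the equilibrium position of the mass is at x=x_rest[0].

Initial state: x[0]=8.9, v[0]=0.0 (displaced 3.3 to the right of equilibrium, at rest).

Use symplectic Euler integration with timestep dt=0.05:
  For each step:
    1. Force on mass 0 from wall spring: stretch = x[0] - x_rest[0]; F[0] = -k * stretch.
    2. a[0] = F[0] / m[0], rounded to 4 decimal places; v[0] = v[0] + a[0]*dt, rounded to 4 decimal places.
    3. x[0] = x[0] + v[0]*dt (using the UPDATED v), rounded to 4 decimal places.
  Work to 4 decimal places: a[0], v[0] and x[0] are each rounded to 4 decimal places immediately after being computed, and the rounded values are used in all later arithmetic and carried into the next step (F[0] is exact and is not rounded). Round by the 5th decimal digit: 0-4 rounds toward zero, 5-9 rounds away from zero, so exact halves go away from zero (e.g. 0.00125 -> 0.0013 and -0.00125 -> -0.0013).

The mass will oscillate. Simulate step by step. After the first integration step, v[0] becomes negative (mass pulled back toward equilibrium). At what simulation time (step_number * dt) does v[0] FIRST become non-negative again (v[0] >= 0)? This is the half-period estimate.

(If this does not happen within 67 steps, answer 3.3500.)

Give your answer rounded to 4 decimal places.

Answer: 3.3500

Derivation:
Step 0: x=[8.9000] v=[0.0000]
Step 1: x=[8.8952] v=[-0.0963]
Step 2: x=[8.8856] v=[-0.1924]
Step 3: x=[8.8712] v=[-0.2882]
Step 4: x=[8.8520] v=[-0.3836]
Step 5: x=[8.8281] v=[-0.4785]
Step 6: x=[8.7995] v=[-0.5727]
Step 7: x=[8.7662] v=[-0.6660]
Step 8: x=[8.7283] v=[-0.7584]
Step 9: x=[8.6858] v=[-0.8496]
Step 10: x=[8.6388] v=[-0.9396]
Step 11: x=[8.5874] v=[-1.0282]
Step 12: x=[8.5316] v=[-1.1153]
Step 13: x=[8.4716] v=[-1.2008]
Step 14: x=[8.4074] v=[-1.2846]
Step 15: x=[8.3391] v=[-1.3665]
Step 16: x=[8.2668] v=[-1.4464]
Step 17: x=[8.1906] v=[-1.5242]
Step 18: x=[8.1106] v=[-1.5998]
Step 19: x=[8.0270] v=[-1.6730]
Step 20: x=[7.9398] v=[-1.7438]
Step 21: x=[7.8492] v=[-1.8120]
Step 22: x=[7.7553] v=[-1.8776]
Step 23: x=[7.6583] v=[-1.9405]
Step 24: x=[7.5583] v=[-2.0005]
Step 25: x=[7.4554] v=[-2.0576]
Step 26: x=[7.3498] v=[-2.1117]
Step 27: x=[7.2417] v=[-2.1627]
Step 28: x=[7.1312] v=[-2.2106]
Step 29: x=[7.0184] v=[-2.2553]
Step 30: x=[6.9036] v=[-2.2967]
Step 31: x=[6.7869] v=[-2.3347]
Step 32: x=[6.6684] v=[-2.3693]
Step 33: x=[6.5484] v=[-2.4005]
Step 34: x=[6.4270] v=[-2.4282]
Step 35: x=[6.3044] v=[-2.4523]
Step 36: x=[6.1808] v=[-2.4728]
Step 37: x=[6.0563] v=[-2.4897]
Step 38: x=[5.9312] v=[-2.5030]
Step 39: x=[5.8056] v=[-2.5127]
Step 40: x=[5.6797] v=[-2.5187]
Step 41: x=[5.5537] v=[-2.5210]
Step 42: x=[5.4277] v=[-2.5197]
Step 43: x=[5.3020] v=[-2.5147]
Step 44: x=[5.1767] v=[-2.5060]
Step 45: x=[5.0520] v=[-2.4937]
Step 46: x=[4.9281] v=[-2.4777]
Step 47: x=[4.8052] v=[-2.4581]
Step 48: x=[4.6835] v=[-2.4349]
Step 49: x=[4.5631] v=[-2.4082]
Step 50: x=[4.4442] v=[-2.3780]
Step 51: x=[4.3270] v=[-2.3443]
Step 52: x=[4.2116] v=[-2.3072]
Step 53: x=[4.0983] v=[-2.2667]
Step 54: x=[3.9872] v=[-2.2229]
Step 55: x=[3.8784] v=[-2.1759]
Step 56: x=[3.7721] v=[-2.1257]
Step 57: x=[3.6685] v=[-2.0724]
Step 58: x=[3.5677] v=[-2.0161]
Step 59: x=[3.4699] v=[-1.9568]
Step 60: x=[3.3752] v=[-1.8947]
Step 61: x=[3.2837] v=[-1.8298]
Step 62: x=[3.1956] v=[-1.7622]
Step 63: x=[3.1110] v=[-1.6921]
Step 64: x=[3.0300] v=[-1.6195]
Step 65: x=[2.9528] v=[-1.5445]
Step 66: x=[2.8794] v=[-1.4673]
Step 67: x=[2.8100] v=[-1.3880]
v[0] did not become non-negative within 67 steps; using fallback time=3.3500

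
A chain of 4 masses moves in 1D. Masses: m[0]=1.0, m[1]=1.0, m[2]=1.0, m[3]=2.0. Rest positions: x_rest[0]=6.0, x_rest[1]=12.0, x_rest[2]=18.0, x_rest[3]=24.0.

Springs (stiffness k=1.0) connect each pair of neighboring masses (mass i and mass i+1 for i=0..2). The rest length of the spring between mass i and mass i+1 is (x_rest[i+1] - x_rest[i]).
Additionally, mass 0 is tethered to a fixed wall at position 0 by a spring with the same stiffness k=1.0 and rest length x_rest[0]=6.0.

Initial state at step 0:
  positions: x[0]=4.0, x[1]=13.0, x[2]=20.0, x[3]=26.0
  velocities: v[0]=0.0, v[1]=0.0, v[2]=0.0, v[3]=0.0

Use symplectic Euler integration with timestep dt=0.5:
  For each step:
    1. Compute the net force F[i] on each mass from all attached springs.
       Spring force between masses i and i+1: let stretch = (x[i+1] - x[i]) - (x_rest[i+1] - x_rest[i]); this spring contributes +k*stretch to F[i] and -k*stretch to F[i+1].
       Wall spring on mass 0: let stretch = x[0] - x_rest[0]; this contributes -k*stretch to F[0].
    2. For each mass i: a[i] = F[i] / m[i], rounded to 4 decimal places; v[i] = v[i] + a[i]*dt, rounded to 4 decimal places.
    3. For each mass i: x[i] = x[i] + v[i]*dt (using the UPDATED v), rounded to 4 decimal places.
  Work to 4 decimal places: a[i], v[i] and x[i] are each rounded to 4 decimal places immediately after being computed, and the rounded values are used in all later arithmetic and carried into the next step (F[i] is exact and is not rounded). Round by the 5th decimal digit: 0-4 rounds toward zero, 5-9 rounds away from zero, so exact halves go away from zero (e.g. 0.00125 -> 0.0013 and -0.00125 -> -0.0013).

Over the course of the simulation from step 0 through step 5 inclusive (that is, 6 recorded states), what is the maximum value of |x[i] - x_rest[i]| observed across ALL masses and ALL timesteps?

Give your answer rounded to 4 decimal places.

Step 0: x=[4.0000 13.0000 20.0000 26.0000] v=[0.0000 0.0000 0.0000 0.0000]
Step 1: x=[5.2500 12.5000 19.7500 26.0000] v=[2.5000 -1.0000 -0.5000 0.0000]
Step 2: x=[7.0000 12.0000 19.2500 25.9688] v=[3.5000 -1.0000 -1.0000 -0.0625]
Step 3: x=[8.2500 12.0625 18.6172 25.8477] v=[2.5000 0.1250 -1.2656 -0.2422]
Step 4: x=[8.3907 12.8106 18.1534 25.5728] v=[0.2813 1.4961 -0.9277 -0.5499]
Step 5: x=[7.5387 13.7894 18.2087 25.1204] v=[-1.7041 1.9576 0.1106 -0.9048]
Max displacement = 2.3907

Answer: 2.3907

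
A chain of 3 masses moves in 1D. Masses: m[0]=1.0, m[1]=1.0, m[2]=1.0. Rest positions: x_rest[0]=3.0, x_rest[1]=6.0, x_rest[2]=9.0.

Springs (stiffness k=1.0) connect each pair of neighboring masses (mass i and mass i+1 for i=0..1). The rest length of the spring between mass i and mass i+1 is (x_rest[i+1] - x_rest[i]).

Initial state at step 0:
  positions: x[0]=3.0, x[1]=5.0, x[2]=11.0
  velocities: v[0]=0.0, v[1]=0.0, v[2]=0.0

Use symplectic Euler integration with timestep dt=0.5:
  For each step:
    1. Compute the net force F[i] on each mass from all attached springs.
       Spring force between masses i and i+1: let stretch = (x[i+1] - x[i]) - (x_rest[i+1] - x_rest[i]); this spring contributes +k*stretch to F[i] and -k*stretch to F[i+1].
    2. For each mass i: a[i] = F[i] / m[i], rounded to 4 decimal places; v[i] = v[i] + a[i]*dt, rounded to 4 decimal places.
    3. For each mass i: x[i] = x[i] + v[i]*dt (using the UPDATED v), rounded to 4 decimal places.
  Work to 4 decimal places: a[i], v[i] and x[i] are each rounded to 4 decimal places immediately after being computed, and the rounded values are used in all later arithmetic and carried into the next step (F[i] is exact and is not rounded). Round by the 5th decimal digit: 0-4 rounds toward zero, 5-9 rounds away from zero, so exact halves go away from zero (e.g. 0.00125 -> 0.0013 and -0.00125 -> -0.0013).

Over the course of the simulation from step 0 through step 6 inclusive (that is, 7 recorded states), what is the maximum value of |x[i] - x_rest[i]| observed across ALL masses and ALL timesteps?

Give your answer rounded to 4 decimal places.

Answer: 2.0179

Derivation:
Step 0: x=[3.0000 5.0000 11.0000] v=[0.0000 0.0000 0.0000]
Step 1: x=[2.7500 6.0000 10.2500] v=[-0.5000 2.0000 -1.5000]
Step 2: x=[2.5625 7.2500 9.1875] v=[-0.3750 2.5000 -2.1250]
Step 3: x=[2.7969 7.8125 8.3906] v=[0.4688 1.1250 -1.5938]
Step 4: x=[3.5352 7.2656 8.1992] v=[1.4766 -1.0938 -0.3829]
Step 5: x=[4.4561 6.0195 8.5244] v=[1.8418 -2.4922 0.6503]
Step 6: x=[5.0179 5.0088 8.9734] v=[1.1235 -2.0215 0.8979]
Max displacement = 2.0179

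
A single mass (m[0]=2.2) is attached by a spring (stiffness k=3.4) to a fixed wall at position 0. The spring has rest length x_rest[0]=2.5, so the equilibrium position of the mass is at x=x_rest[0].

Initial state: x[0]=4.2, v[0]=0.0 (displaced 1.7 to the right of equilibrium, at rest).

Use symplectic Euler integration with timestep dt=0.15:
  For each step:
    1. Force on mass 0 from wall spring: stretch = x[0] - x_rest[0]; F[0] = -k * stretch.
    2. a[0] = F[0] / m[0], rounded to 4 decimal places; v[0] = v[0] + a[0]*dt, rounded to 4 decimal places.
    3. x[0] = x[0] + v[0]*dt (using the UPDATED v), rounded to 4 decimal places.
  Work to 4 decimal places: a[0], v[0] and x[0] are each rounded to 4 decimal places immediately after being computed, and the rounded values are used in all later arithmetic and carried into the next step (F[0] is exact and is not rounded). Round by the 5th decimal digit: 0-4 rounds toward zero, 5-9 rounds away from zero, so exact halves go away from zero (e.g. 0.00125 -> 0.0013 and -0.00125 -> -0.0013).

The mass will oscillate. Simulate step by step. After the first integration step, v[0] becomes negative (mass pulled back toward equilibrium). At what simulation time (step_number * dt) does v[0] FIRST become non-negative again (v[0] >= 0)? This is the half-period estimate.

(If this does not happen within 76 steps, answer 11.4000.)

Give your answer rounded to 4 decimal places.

Step 0: x=[4.2000] v=[0.0000]
Step 1: x=[4.1409] v=[-0.3941]
Step 2: x=[4.0247] v=[-0.7745]
Step 3: x=[3.8555] v=[-1.1280]
Step 4: x=[3.6392] v=[-1.4422]
Step 5: x=[3.3833] v=[-1.7063]
Step 6: x=[3.0966] v=[-1.9111]
Step 7: x=[2.7892] v=[-2.0494]
Step 8: x=[2.4717] v=[-2.1164]
Step 9: x=[2.1552] v=[-2.1098]
Step 10: x=[1.8507] v=[-2.0299]
Step 11: x=[1.5688] v=[-1.8794]
Step 12: x=[1.3193] v=[-1.6635]
Step 13: x=[1.1108] v=[-1.3898]
Step 14: x=[0.9506] v=[-1.0678]
Step 15: x=[0.8443] v=[-0.7086]
Step 16: x=[0.7956] v=[-0.3248]
Step 17: x=[0.8061] v=[0.0703]
First v>=0 after going negative at step 17, time=2.5500

Answer: 2.5500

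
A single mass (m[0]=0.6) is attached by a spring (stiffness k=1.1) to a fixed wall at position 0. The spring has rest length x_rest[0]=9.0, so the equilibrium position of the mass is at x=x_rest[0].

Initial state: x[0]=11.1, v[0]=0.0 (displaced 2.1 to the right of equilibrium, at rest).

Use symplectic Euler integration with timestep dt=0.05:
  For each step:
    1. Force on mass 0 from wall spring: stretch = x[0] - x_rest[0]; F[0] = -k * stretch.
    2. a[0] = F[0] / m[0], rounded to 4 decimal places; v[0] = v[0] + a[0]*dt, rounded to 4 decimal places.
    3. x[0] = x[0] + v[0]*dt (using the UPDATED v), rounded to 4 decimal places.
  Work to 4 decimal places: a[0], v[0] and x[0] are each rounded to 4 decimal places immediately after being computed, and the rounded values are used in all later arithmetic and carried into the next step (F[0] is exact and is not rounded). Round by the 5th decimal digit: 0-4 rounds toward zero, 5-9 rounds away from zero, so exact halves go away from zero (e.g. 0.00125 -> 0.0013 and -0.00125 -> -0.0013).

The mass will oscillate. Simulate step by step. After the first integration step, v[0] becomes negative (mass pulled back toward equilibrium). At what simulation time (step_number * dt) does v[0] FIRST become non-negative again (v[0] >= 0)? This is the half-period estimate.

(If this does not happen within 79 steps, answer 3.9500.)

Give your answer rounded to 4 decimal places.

Step 0: x=[11.1000] v=[0.0000]
Step 1: x=[11.0904] v=[-0.1925]
Step 2: x=[11.0712] v=[-0.3841]
Step 3: x=[11.0425] v=[-0.5740]
Step 4: x=[11.0044] v=[-0.7612]
Step 5: x=[10.9572] v=[-0.9449]
Step 6: x=[10.9010] v=[-1.1243]
Step 7: x=[10.8361] v=[-1.2986]
Step 8: x=[10.7628] v=[-1.4669]
Step 9: x=[10.6814] v=[-1.6285]
Step 10: x=[10.5923] v=[-1.7826]
Step 11: x=[10.4959] v=[-1.9286]
Step 12: x=[10.3926] v=[-2.0657]
Step 13: x=[10.2829] v=[-2.1934]
Step 14: x=[10.1674] v=[-2.3110]
Step 15: x=[10.0465] v=[-2.4180]
Step 16: x=[9.9208] v=[-2.5139]
Step 17: x=[9.7909] v=[-2.5983]
Step 18: x=[9.6574] v=[-2.6708]
Step 19: x=[9.5208] v=[-2.7311]
Step 20: x=[9.3819] v=[-2.7788]
Step 21: x=[9.2412] v=[-2.8138]
Step 22: x=[9.0994] v=[-2.8359]
Step 23: x=[8.9572] v=[-2.8450]
Step 24: x=[8.8151] v=[-2.8411]
Step 25: x=[8.6739] v=[-2.8242]
Step 26: x=[8.5342] v=[-2.7943]
Step 27: x=[8.3966] v=[-2.7516]
Step 28: x=[8.2618] v=[-2.6963]
Step 29: x=[8.1304] v=[-2.6286]
Step 30: x=[8.0030] v=[-2.5489]
Step 31: x=[7.8801] v=[-2.4575]
Step 32: x=[7.7624] v=[-2.3548]
Step 33: x=[7.6503] v=[-2.2414]
Step 34: x=[7.5444] v=[-2.1177]
Step 35: x=[7.4452] v=[-1.9843]
Step 36: x=[7.3531] v=[-1.8418]
Step 37: x=[7.2686] v=[-1.6908]
Step 38: x=[7.1920] v=[-1.5321]
Step 39: x=[7.1237] v=[-1.3664]
Step 40: x=[7.0640] v=[-1.1944]
Step 41: x=[7.0132] v=[-1.0169]
Step 42: x=[6.9715] v=[-0.8348]
Step 43: x=[6.9391] v=[-0.6489]
Step 44: x=[6.9161] v=[-0.4600]
Step 45: x=[6.9027] v=[-0.2690]
Step 46: x=[6.8989] v=[-0.0767]
Step 47: x=[6.9047] v=[0.1159]
First v>=0 after going negative at step 47, time=2.3500

Answer: 2.3500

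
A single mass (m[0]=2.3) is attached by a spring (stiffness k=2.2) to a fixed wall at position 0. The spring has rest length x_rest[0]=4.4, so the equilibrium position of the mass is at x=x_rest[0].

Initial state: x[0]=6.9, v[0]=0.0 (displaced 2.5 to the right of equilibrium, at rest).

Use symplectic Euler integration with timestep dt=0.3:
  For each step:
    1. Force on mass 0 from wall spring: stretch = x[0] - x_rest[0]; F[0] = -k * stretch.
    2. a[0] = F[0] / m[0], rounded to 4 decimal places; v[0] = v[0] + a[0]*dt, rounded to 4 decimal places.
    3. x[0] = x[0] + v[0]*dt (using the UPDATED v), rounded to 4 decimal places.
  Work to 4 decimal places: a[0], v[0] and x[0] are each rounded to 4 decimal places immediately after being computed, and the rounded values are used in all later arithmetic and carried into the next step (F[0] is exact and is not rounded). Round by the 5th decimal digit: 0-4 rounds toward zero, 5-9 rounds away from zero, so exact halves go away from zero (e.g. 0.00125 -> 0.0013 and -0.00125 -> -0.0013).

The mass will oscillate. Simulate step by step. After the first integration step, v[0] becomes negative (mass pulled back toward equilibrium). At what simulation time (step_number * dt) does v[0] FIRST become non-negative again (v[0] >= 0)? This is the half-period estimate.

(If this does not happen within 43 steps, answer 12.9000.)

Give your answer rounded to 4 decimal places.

Answer: 3.3000

Derivation:
Step 0: x=[6.9000] v=[0.0000]
Step 1: x=[6.6848] v=[-0.7174]
Step 2: x=[6.2729] v=[-1.3731]
Step 3: x=[5.6997] v=[-1.9106]
Step 4: x=[5.0146] v=[-2.2836]
Step 5: x=[4.2766] v=[-2.4600]
Step 6: x=[3.5492] v=[-2.4246]
Step 7: x=[2.8951] v=[-2.1805]
Step 8: x=[2.3705] v=[-1.7487]
Step 9: x=[2.0206] v=[-1.1663]
Step 10: x=[1.8756] v=[-0.4835]
Step 11: x=[1.9479] v=[0.2409]
First v>=0 after going negative at step 11, time=3.3000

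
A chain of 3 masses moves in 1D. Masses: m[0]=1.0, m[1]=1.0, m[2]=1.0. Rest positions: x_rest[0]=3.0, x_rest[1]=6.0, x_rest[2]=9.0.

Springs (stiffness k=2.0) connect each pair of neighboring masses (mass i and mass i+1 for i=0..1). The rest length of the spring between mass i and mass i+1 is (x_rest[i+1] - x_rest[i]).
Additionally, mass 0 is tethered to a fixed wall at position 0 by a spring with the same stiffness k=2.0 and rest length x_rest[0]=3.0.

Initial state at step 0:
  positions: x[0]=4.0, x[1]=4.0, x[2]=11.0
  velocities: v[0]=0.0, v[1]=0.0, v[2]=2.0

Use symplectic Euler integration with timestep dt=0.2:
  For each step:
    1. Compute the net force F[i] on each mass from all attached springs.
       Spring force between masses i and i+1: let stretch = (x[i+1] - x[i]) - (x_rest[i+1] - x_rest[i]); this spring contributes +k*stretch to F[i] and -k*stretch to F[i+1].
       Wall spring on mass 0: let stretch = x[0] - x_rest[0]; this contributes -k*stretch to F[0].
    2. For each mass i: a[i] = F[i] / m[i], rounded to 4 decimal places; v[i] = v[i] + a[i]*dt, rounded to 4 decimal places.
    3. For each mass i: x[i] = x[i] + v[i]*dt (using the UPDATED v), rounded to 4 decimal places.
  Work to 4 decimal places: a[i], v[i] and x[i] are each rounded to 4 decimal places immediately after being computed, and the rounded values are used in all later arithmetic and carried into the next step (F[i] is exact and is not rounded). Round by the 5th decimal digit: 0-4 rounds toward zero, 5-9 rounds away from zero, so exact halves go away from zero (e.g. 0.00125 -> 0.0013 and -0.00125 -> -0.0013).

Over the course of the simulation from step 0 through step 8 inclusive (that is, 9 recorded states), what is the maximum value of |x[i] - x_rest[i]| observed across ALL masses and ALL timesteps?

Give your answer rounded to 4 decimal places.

Answer: 3.2772

Derivation:
Step 0: x=[4.0000 4.0000 11.0000] v=[0.0000 0.0000 2.0000]
Step 1: x=[3.6800 4.5600 11.0800] v=[-1.6000 2.8000 0.4000]
Step 2: x=[3.1360 5.5712 10.8784] v=[-2.7200 5.0560 -1.0080]
Step 3: x=[2.5359 6.8122 10.4922] v=[-3.0003 6.2048 -1.9309]
Step 4: x=[2.0751 8.0055 10.0516] v=[-2.3041 5.9663 -2.2029]
Step 5: x=[1.9227 8.8880 9.6873] v=[-0.7620 4.4126 -1.8213]
Step 6: x=[2.1737 9.2772 9.4991] v=[1.2550 1.9462 -0.9410]
Step 7: x=[2.8191 9.1159 9.5331] v=[3.2269 -0.8064 0.1702]
Step 8: x=[3.7427 8.4843 9.7738] v=[4.6180 -3.1582 1.2033]
Max displacement = 3.2772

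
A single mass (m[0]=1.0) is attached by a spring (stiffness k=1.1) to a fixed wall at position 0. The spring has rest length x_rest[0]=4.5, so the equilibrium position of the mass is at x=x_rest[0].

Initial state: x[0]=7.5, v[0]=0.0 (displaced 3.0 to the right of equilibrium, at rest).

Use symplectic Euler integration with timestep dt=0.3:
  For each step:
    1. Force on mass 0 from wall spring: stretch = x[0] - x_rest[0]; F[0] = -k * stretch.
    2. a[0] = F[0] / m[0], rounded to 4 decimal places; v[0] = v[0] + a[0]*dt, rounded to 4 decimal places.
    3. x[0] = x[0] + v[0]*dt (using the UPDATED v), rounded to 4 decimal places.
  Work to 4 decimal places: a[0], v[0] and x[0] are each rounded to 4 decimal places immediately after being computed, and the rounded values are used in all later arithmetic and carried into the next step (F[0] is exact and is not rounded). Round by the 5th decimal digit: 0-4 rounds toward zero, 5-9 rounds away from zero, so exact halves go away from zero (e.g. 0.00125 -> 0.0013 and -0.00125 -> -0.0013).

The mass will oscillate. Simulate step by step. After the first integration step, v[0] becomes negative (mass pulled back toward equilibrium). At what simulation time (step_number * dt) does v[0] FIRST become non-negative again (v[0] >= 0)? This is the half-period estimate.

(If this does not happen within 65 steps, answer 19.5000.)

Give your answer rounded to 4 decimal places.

Answer: 3.0000

Derivation:
Step 0: x=[7.5000] v=[0.0000]
Step 1: x=[7.2030] v=[-0.9900]
Step 2: x=[6.6384] v=[-1.8820]
Step 3: x=[5.8621] v=[-2.5877]
Step 4: x=[4.9509] v=[-3.0372]
Step 5: x=[3.9951] v=[-3.1860]
Step 6: x=[3.0893] v=[-3.0194]
Step 7: x=[2.3231] v=[-2.5539]
Step 8: x=[1.7725] v=[-1.8355]
Step 9: x=[1.4919] v=[-0.9354]
Step 10: x=[1.5091] v=[0.0573]
First v>=0 after going negative at step 10, time=3.0000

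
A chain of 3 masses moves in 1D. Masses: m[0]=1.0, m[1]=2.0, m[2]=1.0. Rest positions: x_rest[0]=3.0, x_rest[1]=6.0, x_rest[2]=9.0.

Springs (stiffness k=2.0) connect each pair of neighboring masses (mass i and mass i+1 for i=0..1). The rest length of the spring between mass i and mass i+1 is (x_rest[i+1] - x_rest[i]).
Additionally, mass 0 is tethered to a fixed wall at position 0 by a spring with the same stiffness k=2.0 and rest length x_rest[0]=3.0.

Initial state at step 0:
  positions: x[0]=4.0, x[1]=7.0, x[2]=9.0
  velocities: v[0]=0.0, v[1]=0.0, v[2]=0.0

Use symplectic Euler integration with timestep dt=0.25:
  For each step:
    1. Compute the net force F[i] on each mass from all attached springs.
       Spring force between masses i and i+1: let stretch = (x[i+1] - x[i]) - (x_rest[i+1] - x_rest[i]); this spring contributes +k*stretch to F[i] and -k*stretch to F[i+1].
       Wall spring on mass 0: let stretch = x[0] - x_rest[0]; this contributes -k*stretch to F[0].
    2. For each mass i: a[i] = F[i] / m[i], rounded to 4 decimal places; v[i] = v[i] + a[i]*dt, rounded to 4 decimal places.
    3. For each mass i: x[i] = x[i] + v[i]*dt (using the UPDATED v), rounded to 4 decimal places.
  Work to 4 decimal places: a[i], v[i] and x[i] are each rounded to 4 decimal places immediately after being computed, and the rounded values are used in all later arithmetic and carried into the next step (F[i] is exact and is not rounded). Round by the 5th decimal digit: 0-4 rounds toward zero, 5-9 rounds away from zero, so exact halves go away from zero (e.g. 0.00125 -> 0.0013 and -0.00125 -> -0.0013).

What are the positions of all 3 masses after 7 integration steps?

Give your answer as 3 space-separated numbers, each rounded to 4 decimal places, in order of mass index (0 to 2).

Answer: 2.5922 6.0407 10.2721

Derivation:
Step 0: x=[4.0000 7.0000 9.0000] v=[0.0000 0.0000 0.0000]
Step 1: x=[3.8750 6.9375 9.1250] v=[-0.5000 -0.2500 0.5000]
Step 2: x=[3.6484 6.8203 9.3516] v=[-0.9063 -0.4688 0.9063]
Step 3: x=[3.3623 6.6631 9.6368] v=[-1.1446 -0.6290 1.1407]
Step 4: x=[3.0685 6.4854 9.9253] v=[-1.1754 -0.7108 1.1539]
Step 5: x=[2.8182 6.3091 10.1588] v=[-1.0012 -0.7051 0.9340]
Step 6: x=[2.6520 6.1553 10.2861] v=[-0.6649 -0.6154 0.5092]
Step 7: x=[2.5922 6.0407 10.2721] v=[-0.2393 -0.4585 -0.0562]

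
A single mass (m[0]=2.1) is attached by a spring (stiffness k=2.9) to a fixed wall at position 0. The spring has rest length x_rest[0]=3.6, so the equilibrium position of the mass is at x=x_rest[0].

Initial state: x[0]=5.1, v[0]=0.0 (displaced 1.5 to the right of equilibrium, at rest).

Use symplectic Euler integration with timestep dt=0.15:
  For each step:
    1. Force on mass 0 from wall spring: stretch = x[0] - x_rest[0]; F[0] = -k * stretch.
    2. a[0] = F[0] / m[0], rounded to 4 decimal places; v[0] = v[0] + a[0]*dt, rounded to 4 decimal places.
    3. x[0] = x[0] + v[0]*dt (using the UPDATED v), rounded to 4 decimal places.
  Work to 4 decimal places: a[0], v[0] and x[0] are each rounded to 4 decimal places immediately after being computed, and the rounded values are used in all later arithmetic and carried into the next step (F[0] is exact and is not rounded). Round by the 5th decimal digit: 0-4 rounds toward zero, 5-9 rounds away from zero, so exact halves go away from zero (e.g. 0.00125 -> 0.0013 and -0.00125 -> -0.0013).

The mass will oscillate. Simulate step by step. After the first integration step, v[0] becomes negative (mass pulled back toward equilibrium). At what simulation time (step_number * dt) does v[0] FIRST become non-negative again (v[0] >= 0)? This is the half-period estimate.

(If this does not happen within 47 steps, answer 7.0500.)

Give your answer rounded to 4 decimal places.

Step 0: x=[5.1000] v=[0.0000]
Step 1: x=[5.0534] v=[-0.3107]
Step 2: x=[4.9616] v=[-0.6118]
Step 3: x=[4.8275] v=[-0.8938]
Step 4: x=[4.6553] v=[-1.1481]
Step 5: x=[4.4503] v=[-1.3667]
Step 6: x=[4.2189] v=[-1.5428]
Step 7: x=[3.9683] v=[-1.6710]
Step 8: x=[3.7062] v=[-1.7473]
Step 9: x=[3.4408] v=[-1.7693]
Step 10: x=[3.1804] v=[-1.7363]
Step 11: x=[2.9330] v=[-1.6494]
Step 12: x=[2.7063] v=[-1.5112]
Step 13: x=[2.5074] v=[-1.3261]
Step 14: x=[2.3424] v=[-1.0998]
Step 15: x=[2.2165] v=[-0.8393]
Step 16: x=[2.1336] v=[-0.5527]
Step 17: x=[2.0963] v=[-0.2490]
Step 18: x=[2.1057] v=[0.0625]
First v>=0 after going negative at step 18, time=2.7000

Answer: 2.7000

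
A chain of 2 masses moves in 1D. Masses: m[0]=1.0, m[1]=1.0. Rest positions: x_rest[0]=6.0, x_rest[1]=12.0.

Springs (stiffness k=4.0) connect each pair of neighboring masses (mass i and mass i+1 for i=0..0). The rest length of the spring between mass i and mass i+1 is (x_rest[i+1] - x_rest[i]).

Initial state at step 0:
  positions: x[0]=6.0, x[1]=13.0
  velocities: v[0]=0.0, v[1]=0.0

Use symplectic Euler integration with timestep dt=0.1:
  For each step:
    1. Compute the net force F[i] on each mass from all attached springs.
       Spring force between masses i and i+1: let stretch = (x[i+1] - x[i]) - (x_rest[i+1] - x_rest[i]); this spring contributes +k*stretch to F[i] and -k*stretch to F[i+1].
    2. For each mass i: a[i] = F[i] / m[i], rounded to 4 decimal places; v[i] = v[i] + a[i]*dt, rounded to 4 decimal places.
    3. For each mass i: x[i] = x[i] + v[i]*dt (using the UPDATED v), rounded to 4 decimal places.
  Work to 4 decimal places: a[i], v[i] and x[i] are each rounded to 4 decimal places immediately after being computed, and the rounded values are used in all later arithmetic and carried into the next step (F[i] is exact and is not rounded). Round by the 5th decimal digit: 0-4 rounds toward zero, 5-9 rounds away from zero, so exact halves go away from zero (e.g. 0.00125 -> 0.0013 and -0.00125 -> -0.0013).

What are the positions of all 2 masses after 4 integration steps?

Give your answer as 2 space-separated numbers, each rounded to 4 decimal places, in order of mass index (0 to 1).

Step 0: x=[6.0000 13.0000] v=[0.0000 0.0000]
Step 1: x=[6.0400 12.9600] v=[0.4000 -0.4000]
Step 2: x=[6.1168 12.8832] v=[0.7680 -0.7680]
Step 3: x=[6.2243 12.7757] v=[1.0746 -1.0746]
Step 4: x=[6.3538 12.6462] v=[1.2952 -1.2952]

Answer: 6.3538 12.6462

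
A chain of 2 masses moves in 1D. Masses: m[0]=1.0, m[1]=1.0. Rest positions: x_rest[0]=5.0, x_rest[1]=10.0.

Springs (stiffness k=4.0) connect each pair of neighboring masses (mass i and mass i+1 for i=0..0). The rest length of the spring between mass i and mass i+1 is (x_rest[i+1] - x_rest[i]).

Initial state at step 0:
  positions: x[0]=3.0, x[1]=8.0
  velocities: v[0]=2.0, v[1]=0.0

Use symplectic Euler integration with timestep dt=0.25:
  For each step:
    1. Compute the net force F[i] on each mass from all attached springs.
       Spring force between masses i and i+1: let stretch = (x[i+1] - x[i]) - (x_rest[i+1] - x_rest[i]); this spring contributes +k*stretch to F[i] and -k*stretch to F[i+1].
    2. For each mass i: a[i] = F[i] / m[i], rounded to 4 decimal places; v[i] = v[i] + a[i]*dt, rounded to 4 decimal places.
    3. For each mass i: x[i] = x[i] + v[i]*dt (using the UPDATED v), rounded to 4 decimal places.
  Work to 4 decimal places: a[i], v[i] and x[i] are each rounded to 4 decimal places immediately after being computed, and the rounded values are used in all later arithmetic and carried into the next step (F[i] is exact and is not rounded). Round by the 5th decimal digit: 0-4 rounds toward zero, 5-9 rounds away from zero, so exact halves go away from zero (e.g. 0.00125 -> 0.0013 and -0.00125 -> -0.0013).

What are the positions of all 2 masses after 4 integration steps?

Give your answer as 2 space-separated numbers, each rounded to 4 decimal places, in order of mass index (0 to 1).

Step 0: x=[3.0000 8.0000] v=[2.0000 0.0000]
Step 1: x=[3.5000 8.0000] v=[2.0000 0.0000]
Step 2: x=[3.8750 8.1250] v=[1.5000 0.5000]
Step 3: x=[4.0625 8.4375] v=[0.7500 1.2500]
Step 4: x=[4.0938 8.9063] v=[0.1250 1.8750]

Answer: 4.0938 8.9063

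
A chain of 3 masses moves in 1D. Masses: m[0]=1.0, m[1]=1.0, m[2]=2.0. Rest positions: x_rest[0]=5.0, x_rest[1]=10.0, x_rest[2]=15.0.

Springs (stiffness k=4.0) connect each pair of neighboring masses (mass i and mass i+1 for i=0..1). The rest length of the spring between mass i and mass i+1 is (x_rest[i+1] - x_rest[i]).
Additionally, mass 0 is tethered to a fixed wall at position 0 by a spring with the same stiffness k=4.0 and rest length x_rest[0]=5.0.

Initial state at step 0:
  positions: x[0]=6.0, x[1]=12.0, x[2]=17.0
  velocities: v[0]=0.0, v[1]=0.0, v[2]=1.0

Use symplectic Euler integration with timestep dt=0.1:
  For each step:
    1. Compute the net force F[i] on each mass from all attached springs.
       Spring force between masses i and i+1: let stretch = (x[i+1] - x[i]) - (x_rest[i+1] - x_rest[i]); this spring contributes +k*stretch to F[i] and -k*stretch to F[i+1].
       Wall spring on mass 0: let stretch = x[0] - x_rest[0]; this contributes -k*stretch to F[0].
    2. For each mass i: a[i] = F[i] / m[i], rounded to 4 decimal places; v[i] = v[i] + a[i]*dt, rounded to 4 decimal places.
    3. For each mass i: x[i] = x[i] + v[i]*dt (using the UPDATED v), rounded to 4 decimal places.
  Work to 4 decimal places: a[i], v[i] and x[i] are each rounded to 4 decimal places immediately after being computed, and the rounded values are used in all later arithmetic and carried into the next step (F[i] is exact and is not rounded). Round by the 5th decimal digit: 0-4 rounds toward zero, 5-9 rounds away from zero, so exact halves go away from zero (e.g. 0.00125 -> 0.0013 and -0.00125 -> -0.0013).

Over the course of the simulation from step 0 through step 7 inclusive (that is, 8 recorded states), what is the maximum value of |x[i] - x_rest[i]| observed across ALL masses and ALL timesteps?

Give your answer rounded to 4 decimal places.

Step 0: x=[6.0000 12.0000 17.0000] v=[0.0000 0.0000 1.0000]
Step 1: x=[6.0000 11.9600 17.1000] v=[0.0000 -0.4000 1.0000]
Step 2: x=[5.9984 11.8872 17.1972] v=[-0.0160 -0.7280 0.9720]
Step 3: x=[5.9924 11.7913 17.2882] v=[-0.0598 -0.9595 0.9100]
Step 4: x=[5.9787 11.6833 17.3693] v=[-0.1372 -1.0803 0.8106]
Step 5: x=[5.9540 11.5745 17.4366] v=[-0.2468 -1.0877 0.6734]
Step 6: x=[5.9160 11.4754 17.4867] v=[-0.3802 -0.9911 0.5010]
Step 7: x=[5.8637 11.3944 17.5166] v=[-0.5228 -0.8103 0.2987]
Max displacement = 2.5166

Answer: 2.5166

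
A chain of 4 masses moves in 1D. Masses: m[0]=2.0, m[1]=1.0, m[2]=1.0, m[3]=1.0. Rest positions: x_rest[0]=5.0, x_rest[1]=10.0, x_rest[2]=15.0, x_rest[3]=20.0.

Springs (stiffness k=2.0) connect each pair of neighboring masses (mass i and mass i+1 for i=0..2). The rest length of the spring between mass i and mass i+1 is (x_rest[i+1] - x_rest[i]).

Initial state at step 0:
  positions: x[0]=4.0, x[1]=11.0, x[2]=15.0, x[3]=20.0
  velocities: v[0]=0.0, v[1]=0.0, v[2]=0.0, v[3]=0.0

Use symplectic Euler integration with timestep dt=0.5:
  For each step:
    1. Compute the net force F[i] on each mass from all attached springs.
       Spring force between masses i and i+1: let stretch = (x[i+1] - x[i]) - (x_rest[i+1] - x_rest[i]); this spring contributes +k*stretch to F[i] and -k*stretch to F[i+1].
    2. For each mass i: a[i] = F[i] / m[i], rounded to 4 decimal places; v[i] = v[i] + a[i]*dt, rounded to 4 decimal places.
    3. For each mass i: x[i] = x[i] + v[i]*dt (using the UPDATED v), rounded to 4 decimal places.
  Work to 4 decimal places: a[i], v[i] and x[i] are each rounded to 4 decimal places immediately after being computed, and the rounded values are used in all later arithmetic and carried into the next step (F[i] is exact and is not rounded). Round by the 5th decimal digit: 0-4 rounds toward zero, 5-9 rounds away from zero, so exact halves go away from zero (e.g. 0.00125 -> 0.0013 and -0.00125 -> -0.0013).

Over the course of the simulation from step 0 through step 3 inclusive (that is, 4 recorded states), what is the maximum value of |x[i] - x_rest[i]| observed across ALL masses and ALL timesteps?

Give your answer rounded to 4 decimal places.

Step 0: x=[4.0000 11.0000 15.0000 20.0000] v=[0.0000 0.0000 0.0000 0.0000]
Step 1: x=[4.5000 9.5000 15.5000 20.0000] v=[1.0000 -3.0000 1.0000 0.0000]
Step 2: x=[5.0000 8.5000 15.2500 20.2500] v=[1.0000 -2.0000 -0.5000 0.5000]
Step 3: x=[5.1250 9.1250 14.1250 20.5000] v=[0.2500 1.2500 -2.2500 0.5000]
Max displacement = 1.5000

Answer: 1.5000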